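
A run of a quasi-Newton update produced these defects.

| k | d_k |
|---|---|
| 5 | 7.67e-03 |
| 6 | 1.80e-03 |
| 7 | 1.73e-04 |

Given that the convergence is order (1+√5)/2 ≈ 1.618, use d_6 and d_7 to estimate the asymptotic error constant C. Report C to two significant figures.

4.8

C ≈ d_7 / d_6^1.618
  = 1.73e-04 / (1.80e-03)^1.618
  = 1.73e-04 / 3.62269e-05 ≈ 4.7755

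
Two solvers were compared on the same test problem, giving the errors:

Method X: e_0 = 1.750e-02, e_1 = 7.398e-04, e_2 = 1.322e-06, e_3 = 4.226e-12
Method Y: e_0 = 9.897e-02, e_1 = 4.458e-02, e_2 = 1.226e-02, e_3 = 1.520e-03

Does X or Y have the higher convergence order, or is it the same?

X

Method X: p ≈ ln(4.226e-12/1.322e-06)/ln(1.322e-06/7.398e-04) ≈ 2.00.
Method Y: p ≈ ln(1.520e-03/1.226e-02)/ln(1.226e-02/4.458e-02) ≈ 1.62.
Method X has the higher order (≈2.0 vs ≈1.6).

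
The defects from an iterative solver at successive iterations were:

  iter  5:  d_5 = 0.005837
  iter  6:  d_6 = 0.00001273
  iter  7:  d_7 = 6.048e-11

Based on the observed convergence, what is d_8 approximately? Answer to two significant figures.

First estimate the order: p ≈ ln(d_7/d_6) / ln(d_6/d_5) = ln(6.048e-11/0.00001273)/ln(0.00001273/0.005837) = ln(4.75098e-06)/ln(0.00218091) ≈ 2.0002.
Then d_8 ≈ d_7·(d_7/d_6)^p = 6.048e-11·(4.75098e-06)^2.0002 = 6.048e-11·2.25165e-11 ≈ 1.362e-21.

1.4e-21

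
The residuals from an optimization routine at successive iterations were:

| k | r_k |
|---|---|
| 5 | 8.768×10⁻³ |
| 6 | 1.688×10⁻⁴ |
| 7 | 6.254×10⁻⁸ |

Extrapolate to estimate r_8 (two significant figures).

8.6e-15

First estimate the order: p ≈ ln(r_7/r_6) / ln(r_6/r_5) = ln(6.254×10⁻⁸/1.688×10⁻⁴)/ln(1.688×10⁻⁴/8.768×10⁻³) = ln(0.000370498)/ln(0.0192518) ≈ 2.0001.
Then r_8 ≈ r_7·(r_7/r_6)^p = 6.254×10⁻⁸·(0.000370498)^2.0001 = 6.254×10⁻⁸·1.3716e-07 ≈ 8.578e-15.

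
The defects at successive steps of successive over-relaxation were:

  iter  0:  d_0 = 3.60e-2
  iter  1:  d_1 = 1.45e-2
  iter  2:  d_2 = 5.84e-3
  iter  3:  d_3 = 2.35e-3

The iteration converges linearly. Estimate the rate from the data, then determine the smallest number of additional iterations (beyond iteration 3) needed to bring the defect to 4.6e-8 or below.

12

Rate ρ ≈ d_3/d_2 = 2.35e-3/5.84e-3 = 0.4024.
After j more steps, d_{3+j} ≈ 2.35e-3·ρ^j; need ρ^j ≤ 4.6e-8/2.35e-3 = 1.95745e-05.
j ≥ ln(1.95745e-05)/ln(0.4024) = -10.8413/-0.91031 = 11.909.
So 12 more iterations are needed.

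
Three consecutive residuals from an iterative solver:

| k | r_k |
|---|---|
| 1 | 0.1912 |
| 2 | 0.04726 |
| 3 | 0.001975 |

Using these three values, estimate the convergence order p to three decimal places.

p ≈ ln(r_3/r_2) / ln(r_2/r_1)
  = ln(0.001975/0.04726) / ln(0.04726/0.1912)
  = ln(0.0417901) / ln(0.247176)
  = -3.175096 / -1.397655 ≈ 2.271731

2.272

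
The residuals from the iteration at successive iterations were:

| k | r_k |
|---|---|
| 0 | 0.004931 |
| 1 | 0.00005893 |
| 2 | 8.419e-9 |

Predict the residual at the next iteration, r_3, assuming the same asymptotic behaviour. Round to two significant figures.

First estimate the order: p ≈ ln(r_2/r_1) / ln(r_1/r_0) = ln(8.419e-9/0.00005893)/ln(0.00005893/0.004931) = ln(0.000142864)/ln(0.0119509) ≈ 1.9999.
Then r_3 ≈ r_2·(r_2/r_1)^p = 8.419e-9·(0.000142864)^1.9999 = 8.419e-9·2.04282e-08 ≈ 1.72e-16.

1.7e-16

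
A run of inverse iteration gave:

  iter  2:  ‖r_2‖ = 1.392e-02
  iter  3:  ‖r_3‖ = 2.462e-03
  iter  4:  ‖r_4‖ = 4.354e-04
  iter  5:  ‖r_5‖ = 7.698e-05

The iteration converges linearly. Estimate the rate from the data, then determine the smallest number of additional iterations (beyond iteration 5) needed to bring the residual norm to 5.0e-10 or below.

Rate ρ ≈ ‖r_5‖/‖r_4‖ = 7.698e-05/4.354e-04 = 0.1768.
After j more steps, ‖r_{5+j}‖ ≈ 7.698e-05·ρ^j; need ρ^j ≤ 5.0e-10/7.698e-05 = 6.49519e-06.
j ≥ ln(6.49519e-06)/ln(0.1768) = -11.9444/-1.73274 = 6.893.
So 7 more iterations are needed.

7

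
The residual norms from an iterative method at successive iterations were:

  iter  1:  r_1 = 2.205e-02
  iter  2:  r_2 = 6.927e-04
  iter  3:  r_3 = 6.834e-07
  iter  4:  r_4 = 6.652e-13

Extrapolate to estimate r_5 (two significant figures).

6.3e-25

First estimate the order: p ≈ ln(r_4/r_3) / ln(r_3/r_2) = ln(6.652e-13/6.834e-07)/ln(6.834e-07/6.927e-04) = ln(9.73368e-07)/ln(0.000986574) ≈ 2.0000.
Then r_5 ≈ r_4·(r_4/r_3)^p = 6.652e-13·(9.73368e-07)^2.0000 = 6.652e-13·9.47445e-13 ≈ 6.302e-25.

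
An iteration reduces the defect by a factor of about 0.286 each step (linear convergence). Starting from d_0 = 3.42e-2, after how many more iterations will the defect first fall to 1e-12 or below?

After k steps, d_k ≈ 3.42e-2·0.286^k.
Need 0.286^k ≤ 1e-12/3.42e-2 = 2.92398e-11.
k ≥ ln(2.92398e-11)/ln(0.286) = -24.2555/-1.25176 = 19.377.
Smallest integer k = 20.

20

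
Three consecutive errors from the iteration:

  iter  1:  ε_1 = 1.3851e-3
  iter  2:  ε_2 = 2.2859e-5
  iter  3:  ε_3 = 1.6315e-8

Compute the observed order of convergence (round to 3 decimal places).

1.765

p ≈ ln(ε_3/ε_2) / ln(ε_2/ε_1)
  = ln(1.6315e-8/2.2859e-5) / ln(2.2859e-5/1.3851e-3)
  = ln(0.000713723) / ln(0.0165035)
  = -7.245016 / -4.104183 ≈ 1.765276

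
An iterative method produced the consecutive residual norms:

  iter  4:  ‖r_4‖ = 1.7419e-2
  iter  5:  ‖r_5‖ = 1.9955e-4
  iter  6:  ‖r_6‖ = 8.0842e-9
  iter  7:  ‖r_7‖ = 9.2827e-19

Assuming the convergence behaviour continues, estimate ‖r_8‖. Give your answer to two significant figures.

3.0e-41

First estimate the order: p ≈ ln(‖r_7‖/‖r_6‖) / ln(‖r_6‖/‖r_5‖) = ln(9.2827e-19/8.0842e-9)/ln(8.0842e-9/1.9955e-4) = ln(1.14825e-10)/ln(4.05122e-05) ≈ 2.2630.
Then ‖r_8‖ ≈ ‖r_7‖·(‖r_7‖/‖r_6‖)^p = 9.2827e-19·(1.14825e-10)^2.2630 = 9.2827e-19·3.20525e-23 ≈ 2.975e-41.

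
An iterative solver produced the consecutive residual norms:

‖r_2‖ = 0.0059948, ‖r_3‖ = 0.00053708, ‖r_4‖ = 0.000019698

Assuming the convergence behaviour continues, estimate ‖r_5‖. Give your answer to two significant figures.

First estimate the order: p ≈ ln(‖r_4‖/‖r_3‖) / ln(‖r_3‖/‖r_2‖) = ln(0.000019698/0.00053708)/ln(0.00053708/0.0059948) = ln(0.0366761)/ln(0.089591) ≈ 1.3702.
Then ‖r_5‖ ≈ ‖r_4‖·(‖r_4‖/‖r_3‖)^p = 0.000019698·(0.0366761)^1.3702 = 0.000019698·0.0107874 ≈ 2.125e-07.

2.1e-7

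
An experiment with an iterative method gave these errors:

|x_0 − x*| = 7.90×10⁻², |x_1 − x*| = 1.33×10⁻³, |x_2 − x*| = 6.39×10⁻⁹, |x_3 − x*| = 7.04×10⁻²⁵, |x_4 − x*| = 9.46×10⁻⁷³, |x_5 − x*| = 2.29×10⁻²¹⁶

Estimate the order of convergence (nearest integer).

3

Consecutive ratios: |x_5 − x*|/|x_4 − x*| = 2.29×10⁻²¹⁶/9.46×10⁻⁷³ = 2.42072e-144, |x_4 − x*|/|x_3 − x*| = 9.46×10⁻⁷³/7.04×10⁻²⁵ = 1.34375e-48.
p ≈ ln(2.42072e-144)/ln(1.34375e-48) = -330.6882/-110.2286 ≈ 3.00.
So the convergence is cubic (order 3).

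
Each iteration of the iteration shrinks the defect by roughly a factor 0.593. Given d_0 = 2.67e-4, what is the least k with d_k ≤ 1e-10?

After k steps, d_k ≈ 2.67e-4·0.593^k.
Need 0.593^k ≤ 1e-10/2.67e-4 = 3.74532e-07.
k ≥ ln(3.74532e-07)/ln(0.593) = -14.7976/-0.52256 = 28.318.
Smallest integer k = 29.

29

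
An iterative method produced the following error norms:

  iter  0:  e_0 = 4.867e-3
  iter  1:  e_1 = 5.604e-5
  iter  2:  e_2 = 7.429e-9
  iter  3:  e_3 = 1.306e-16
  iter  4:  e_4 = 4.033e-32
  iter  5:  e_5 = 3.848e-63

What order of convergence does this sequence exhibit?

Consecutive ratios: e_5/e_4 = 3.848e-63/4.033e-32 = 9.54128e-32, e_4/e_3 = 4.033e-32/1.306e-16 = 3.08806e-16.
p ≈ ln(9.54128e-32)/ln(3.08806e-16) = -71.4271/-35.7138 ≈ 2.00.
So the convergence is quadratic (order 2).

2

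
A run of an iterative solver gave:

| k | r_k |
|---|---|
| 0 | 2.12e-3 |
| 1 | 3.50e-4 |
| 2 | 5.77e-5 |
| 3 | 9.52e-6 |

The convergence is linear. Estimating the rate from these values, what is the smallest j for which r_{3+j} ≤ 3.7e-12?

Rate ρ ≈ r_3/r_2 = 9.52e-6/5.77e-5 = 0.1650.
After j more steps, r_{3+j} ≈ 9.52e-6·ρ^j; need ρ^j ≤ 3.7e-12/9.52e-6 = 3.88655e-07.
j ≥ ln(3.88655e-07)/ln(0.1650) = -14.7606/-1.80181 = 8.192.
So 9 more iterations are needed.

9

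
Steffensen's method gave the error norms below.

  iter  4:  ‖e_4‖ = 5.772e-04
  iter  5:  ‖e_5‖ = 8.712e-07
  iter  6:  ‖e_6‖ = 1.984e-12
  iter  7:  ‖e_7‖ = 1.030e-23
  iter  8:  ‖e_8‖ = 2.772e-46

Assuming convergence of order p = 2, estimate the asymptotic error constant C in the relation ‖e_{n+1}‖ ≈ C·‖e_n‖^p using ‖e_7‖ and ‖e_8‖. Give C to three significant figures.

C ≈ ‖e_8‖ / ‖e_7‖^2
  = 2.772e-46 / (1.030e-23)^2
  = 2.772e-46 / 1.0609e-46 ≈ 2.6129

2.61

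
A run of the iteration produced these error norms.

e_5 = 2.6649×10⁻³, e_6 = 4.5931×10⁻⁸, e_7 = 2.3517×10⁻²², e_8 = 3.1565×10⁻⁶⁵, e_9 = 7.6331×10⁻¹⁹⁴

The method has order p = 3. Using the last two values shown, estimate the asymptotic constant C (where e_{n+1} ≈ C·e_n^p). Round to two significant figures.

C ≈ e_9 / e_8^3
  = 7.6331×10⁻¹⁹⁴ / (3.1565×10⁻⁶⁵)^3
  = 7.6331×10⁻¹⁹⁴ / 3.14498e-194 ≈ 2.4271

2.4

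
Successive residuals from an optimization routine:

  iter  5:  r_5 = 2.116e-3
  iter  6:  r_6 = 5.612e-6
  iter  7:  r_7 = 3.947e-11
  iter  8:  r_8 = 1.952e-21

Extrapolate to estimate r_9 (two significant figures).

First estimate the order: p ≈ ln(r_8/r_7) / ln(r_7/r_6) = ln(1.952e-21/3.947e-11)/ln(3.947e-11/5.612e-6) = ln(4.94553e-11)/ln(7.03314e-06) ≈ 2.0000.
Then r_9 ≈ r_8·(r_8/r_7)^p = 1.952e-21·(4.94553e-11)^2.0000 = 1.952e-21·2.44583e-21 ≈ 4.774e-42.

4.8e-42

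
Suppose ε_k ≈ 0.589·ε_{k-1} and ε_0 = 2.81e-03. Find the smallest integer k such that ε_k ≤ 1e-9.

29

After k steps, ε_k ≈ 2.81e-03·0.589^k.
Need 0.589^k ≤ 1e-9/2.81e-03 = 3.55872e-07.
k ≥ ln(3.55872e-07)/ln(0.589) = -14.8487/-0.52933 = 28.052.
Smallest integer k = 29.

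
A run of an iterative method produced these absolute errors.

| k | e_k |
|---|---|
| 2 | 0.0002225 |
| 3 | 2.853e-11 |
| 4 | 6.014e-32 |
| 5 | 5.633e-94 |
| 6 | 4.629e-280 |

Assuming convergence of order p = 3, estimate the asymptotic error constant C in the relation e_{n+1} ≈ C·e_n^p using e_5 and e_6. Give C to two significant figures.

C ≈ e_6 / e_5^3
  = 4.629e-280 / (5.633e-94)^3
  = 4.629e-280 / 1.78739e-280 ≈ 2.5898

2.6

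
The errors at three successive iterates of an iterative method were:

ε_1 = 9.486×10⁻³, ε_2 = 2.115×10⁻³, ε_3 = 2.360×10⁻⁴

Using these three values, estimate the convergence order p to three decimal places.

p ≈ ln(ε_3/ε_2) / ln(ε_2/ε_1)
  = ln(2.360×10⁻⁴/2.115×10⁻³) / ln(2.115×10⁻³/9.486×10⁻³)
  = ln(0.111584) / ln(0.22296)
  = -2.192978 / -1.500763 ≈ 1.461242

1.461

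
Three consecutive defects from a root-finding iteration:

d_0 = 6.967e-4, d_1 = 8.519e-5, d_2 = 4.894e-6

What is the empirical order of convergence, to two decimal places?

1.36

p ≈ ln(d_2/d_1) / ln(d_1/d_0)
  = ln(4.894e-6/8.519e-5) / ln(8.519e-5/6.967e-4)
  = ln(0.0574481) / ln(0.122276)
  = -2.85687 / -2.10147 ≈ 1.35946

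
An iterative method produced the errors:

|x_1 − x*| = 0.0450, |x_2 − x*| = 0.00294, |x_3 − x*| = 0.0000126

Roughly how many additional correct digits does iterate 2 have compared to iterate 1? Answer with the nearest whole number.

1

Digits gained ≈ log₁₀(|x_1 − x*|/|x_2 − x*|) = log₁₀(0.0450/0.00294) = log₁₀(15.3061) ≈ 1.185.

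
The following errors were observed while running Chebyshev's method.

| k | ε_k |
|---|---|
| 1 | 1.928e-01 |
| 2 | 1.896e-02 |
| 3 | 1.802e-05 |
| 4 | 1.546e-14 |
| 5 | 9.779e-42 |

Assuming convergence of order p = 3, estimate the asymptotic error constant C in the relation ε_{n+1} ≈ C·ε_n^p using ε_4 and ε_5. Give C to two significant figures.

C ≈ ε_5 / ε_4^3
  = 9.779e-42 / (1.546e-14)^3
  = 9.779e-42 / 3.69512e-42 ≈ 2.6465

2.6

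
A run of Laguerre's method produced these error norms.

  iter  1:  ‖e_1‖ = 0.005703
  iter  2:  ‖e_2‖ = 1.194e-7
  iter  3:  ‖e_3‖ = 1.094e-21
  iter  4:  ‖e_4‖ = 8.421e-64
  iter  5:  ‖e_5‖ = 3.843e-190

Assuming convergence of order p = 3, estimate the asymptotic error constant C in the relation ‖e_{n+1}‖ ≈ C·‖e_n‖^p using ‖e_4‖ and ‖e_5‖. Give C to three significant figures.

0.644

C ≈ ‖e_5‖ / ‖e_4‖^3
  = 3.843e-190 / (8.421e-64)^3
  = 3.843e-190 / 5.9716e-190 ≈ 0.64355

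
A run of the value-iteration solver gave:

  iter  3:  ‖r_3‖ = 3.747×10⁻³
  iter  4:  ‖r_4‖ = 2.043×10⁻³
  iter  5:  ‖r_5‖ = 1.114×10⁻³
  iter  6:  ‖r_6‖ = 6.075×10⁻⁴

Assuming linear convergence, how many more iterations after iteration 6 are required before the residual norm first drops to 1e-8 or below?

19

Rate ρ ≈ ‖r_6‖/‖r_5‖ = 6.075×10⁻⁴/1.114×10⁻³ = 0.5453.
After j more steps, ‖r_{6+j}‖ ≈ 6.075×10⁻⁴·ρ^j; need ρ^j ≤ 1e-8/6.075×10⁻⁴ = 1.64609e-05.
j ≥ ln(1.64609e-05)/ln(0.5453) = -11.0145/-0.60642 = 18.163.
So 19 more iterations are needed.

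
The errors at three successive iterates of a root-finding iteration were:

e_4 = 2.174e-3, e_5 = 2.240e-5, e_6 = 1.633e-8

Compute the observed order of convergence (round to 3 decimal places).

1.579

p ≈ ln(e_6/e_5) / ln(e_5/e_4)
  = ln(1.633e-8/2.240e-5) / ln(2.240e-5/2.174e-3)
  = ln(0.000729018) / ln(0.0103036)
  = -7.223812 / -4.575262 ≈ 1.578885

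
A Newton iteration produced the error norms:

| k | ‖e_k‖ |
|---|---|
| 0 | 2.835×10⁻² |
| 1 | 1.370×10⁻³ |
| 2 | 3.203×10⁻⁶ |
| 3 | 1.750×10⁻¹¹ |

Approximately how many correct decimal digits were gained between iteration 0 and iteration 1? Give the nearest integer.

Digits gained ≈ log₁₀(‖e_0‖/‖e_1‖) = log₁₀(2.835×10⁻²/1.370×10⁻³) = log₁₀(20.6934) ≈ 1.316.

1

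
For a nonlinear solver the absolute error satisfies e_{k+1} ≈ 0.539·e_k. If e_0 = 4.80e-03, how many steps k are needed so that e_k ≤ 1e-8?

After k steps, e_k ≈ 4.80e-03·0.539^k.
Need 0.539^k ≤ 1e-8/4.80e-03 = 2.08333e-06.
k ≥ ln(2.08333e-06)/ln(0.539) = -13.0815/-0.61804 = 21.166.
Smallest integer k = 22.

22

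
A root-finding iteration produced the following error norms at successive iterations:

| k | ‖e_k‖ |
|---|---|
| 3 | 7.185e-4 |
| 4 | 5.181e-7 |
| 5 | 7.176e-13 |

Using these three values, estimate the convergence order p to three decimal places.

1.865

p ≈ ln(‖e_5‖/‖e_4‖) / ln(‖e_4‖/‖e_3‖)
  = ln(7.176e-13/5.181e-7) / ln(5.181e-7/7.185e-4)
  = ln(1.38506e-06) / ln(0.000721086)
  = -13.489767 / -7.234752 ≈ 1.864579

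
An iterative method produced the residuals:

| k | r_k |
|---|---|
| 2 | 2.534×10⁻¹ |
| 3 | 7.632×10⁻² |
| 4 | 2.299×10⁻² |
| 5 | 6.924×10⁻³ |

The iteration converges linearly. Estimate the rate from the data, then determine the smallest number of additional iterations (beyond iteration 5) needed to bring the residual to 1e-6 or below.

8

Rate ρ ≈ r_5/r_4 = 6.924×10⁻³/2.299×10⁻² = 0.3012.
After j more steps, r_{5+j} ≈ 6.924×10⁻³·ρ^j; need ρ^j ≤ 1e-6/6.924×10⁻³ = 0.000144425.
j ≥ ln(0.000144425)/ln(0.3012) = -8.8428/-1.19998 = 7.369.
So 8 more iterations are needed.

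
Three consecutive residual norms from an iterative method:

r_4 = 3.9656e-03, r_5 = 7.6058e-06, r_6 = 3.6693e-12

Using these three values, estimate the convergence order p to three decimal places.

2.325

p ≈ ln(r_6/r_5) / ln(r_5/r_4)
  = ln(3.6693e-12/7.6058e-06) / ln(7.6058e-06/3.9656e-03)
  = ln(4.82434e-07) / ln(0.00191794)
  = -14.544422 / -6.256504 ≈ 2.324688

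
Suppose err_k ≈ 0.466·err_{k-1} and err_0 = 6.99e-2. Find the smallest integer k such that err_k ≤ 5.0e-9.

22

After k steps, err_k ≈ 6.99e-2·0.466^k.
Need 0.466^k ≤ 5.0e-9/6.99e-2 = 7.15308e-08.
k ≥ ln(7.15308e-08)/ln(0.466) = -16.4531/-0.76357 = 21.548.
Smallest integer k = 22.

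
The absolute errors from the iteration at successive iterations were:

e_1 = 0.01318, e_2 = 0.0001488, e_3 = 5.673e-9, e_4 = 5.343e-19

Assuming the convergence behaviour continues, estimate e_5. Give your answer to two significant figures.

First estimate the order: p ≈ ln(e_4/e_3) / ln(e_3/e_2) = ln(5.343e-19/5.673e-9)/ln(5.673e-9/0.0001488) = ln(9.4183e-11)/ln(3.8125e-05) ≈ 2.2690.
Then e_5 ≈ e_4·(e_4/e_3)^p = 5.343e-19·(9.4183e-11)^2.2690 = 5.343e-19·1.78215e-23 ≈ 9.522e-42.

9.5e-42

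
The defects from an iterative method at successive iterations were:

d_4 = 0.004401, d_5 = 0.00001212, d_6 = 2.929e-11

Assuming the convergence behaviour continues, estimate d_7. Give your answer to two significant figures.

First estimate the order: p ≈ ln(d_6/d_5) / ln(d_5/d_4) = ln(2.929e-11/0.00001212)/ln(0.00001212/0.004401) = ln(2.41667e-06)/ln(0.00275392) ≈ 2.1940.
Then d_7 ≈ d_6·(d_6/d_5)^p = 2.929e-11·(2.41667e-06)^2.1940 = 2.929e-11·4.75093e-13 ≈ 1.392e-23.

1.4e-23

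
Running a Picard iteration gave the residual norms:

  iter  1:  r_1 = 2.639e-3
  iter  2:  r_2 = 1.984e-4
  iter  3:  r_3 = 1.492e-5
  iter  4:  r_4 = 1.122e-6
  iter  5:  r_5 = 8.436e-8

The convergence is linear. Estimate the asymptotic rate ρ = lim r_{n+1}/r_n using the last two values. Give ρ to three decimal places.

0.075

ρ ≈ r_5/r_4 = 8.436e-8/1.122e-6 = 0.07519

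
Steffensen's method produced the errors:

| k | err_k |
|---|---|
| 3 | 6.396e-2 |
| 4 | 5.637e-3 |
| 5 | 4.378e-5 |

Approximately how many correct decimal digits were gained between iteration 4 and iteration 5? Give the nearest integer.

Digits gained ≈ log₁₀(err_4/err_5) = log₁₀(5.637e-3/4.378e-5) = log₁₀(128.757) ≈ 2.110.

2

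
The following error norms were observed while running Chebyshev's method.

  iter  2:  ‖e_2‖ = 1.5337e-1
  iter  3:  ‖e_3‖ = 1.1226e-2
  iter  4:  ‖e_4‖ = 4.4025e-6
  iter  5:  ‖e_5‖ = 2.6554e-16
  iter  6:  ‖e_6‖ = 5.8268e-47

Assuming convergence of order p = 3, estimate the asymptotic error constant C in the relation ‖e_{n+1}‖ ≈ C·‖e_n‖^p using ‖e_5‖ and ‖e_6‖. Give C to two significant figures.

3.1

C ≈ ‖e_6‖ / ‖e_5‖^3
  = 5.8268e-47 / (2.6554e-16)^3
  = 5.8268e-47 / 1.87236e-47 ≈ 3.112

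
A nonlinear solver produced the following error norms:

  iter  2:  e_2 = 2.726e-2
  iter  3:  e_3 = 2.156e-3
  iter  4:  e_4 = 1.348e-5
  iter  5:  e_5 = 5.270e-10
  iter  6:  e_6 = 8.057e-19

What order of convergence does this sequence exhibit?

2

Consecutive ratios: e_6/e_5 = 8.057e-19/5.270e-10 = 1.52884e-09, e_5/e_4 = 5.270e-10/1.348e-5 = 3.9095e-05.
p ≈ ln(1.52884e-09)/ln(3.9095e-05) = -20.2988/-10.1495 ≈ 2.00.
So the convergence is quadratic (order 2).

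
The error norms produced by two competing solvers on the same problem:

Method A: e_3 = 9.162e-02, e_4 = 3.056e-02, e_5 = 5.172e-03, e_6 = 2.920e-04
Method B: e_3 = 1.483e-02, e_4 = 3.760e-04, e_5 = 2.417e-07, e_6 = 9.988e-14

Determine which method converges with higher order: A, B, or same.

B

Method A: p ≈ ln(2.920e-04/5.172e-03)/ln(5.172e-03/3.056e-02) ≈ 1.62.
Method B: p ≈ ln(9.988e-14/2.417e-07)/ln(2.417e-07/3.760e-04) ≈ 2.00.
Method B has the higher order (≈2.0 vs ≈1.6).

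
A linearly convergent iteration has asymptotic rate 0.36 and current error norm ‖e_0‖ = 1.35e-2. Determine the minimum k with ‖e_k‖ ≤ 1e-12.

After k steps, ‖e_k‖ ≈ 1.35e-2·0.36^k.
Need 0.36^k ≤ 1e-12/1.35e-2 = 7.40741e-11.
k ≥ ln(7.40741e-11)/ln(0.36) = -23.3260/-1.02165 = 22.832.
Smallest integer k = 23.

23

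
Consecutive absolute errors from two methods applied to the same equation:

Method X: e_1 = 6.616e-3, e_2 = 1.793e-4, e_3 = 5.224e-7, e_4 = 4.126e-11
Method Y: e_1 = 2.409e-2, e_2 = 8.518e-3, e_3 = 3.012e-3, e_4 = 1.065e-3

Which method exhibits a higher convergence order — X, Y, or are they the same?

X

Method X: p ≈ ln(4.126e-11/5.224e-7)/ln(5.224e-7/1.793e-4) ≈ 1.62.
Method Y: p ≈ ln(1.065e-3/3.012e-3)/ln(3.012e-3/8.518e-3) ≈ 1.00.
Method X has the higher order (≈1.6 vs ≈1.0).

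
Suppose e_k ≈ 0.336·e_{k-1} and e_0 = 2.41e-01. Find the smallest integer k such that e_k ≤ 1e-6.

After k steps, e_k ≈ 2.41e-01·0.336^k.
Need 0.336^k ≤ 1e-6/2.41e-01 = 4.14938e-06.
k ≥ ln(4.14938e-06)/ln(0.336) = -12.3926/-1.09064 = 11.363.
Smallest integer k = 12.

12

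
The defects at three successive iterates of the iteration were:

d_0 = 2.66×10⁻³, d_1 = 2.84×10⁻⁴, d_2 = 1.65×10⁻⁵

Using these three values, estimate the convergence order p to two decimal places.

1.27

p ≈ ln(d_2/d_1) / ln(d_1/d_0)
  = ln(1.65×10⁻⁵/2.84×10⁻⁴) / ln(2.84×10⁻⁴/2.66×10⁻³)
  = ln(0.0580986) / ln(0.106767)
  = -2.84561 / -2.23711 ≈ 1.27200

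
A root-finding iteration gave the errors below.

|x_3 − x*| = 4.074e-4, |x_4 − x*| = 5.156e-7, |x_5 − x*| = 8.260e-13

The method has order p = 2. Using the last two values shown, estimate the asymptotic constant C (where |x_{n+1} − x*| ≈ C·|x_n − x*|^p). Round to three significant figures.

C ≈ |x_5 − x*| / |x_4 − x*|^2
  = 8.260e-13 / (5.156e-7)^2
  = 8.260e-13 / 2.65843e-13 ≈ 3.1071

3.11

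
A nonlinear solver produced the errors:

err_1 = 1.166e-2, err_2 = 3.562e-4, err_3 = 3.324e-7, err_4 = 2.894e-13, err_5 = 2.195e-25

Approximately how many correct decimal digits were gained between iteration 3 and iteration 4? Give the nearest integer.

6

Digits gained ≈ log₁₀(err_3/err_4) = log₁₀(3.324e-7/2.894e-13) = log₁₀(1.14858e+06) ≈ 6.060.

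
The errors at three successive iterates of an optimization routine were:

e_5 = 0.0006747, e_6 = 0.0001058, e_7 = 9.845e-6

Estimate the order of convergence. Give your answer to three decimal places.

1.282

p ≈ ln(e_7/e_6) / ln(e_6/e_5)
  = ln(9.845e-6/0.0001058) / ln(0.0001058/0.0006747)
  = ln(0.0930529) / ln(0.15681)
  = -2.374587 / -1.852720 ≈ 1.281676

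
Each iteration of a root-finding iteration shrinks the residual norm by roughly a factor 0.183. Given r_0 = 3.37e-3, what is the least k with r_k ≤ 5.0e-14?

15

After k steps, r_k ≈ 3.37e-3·0.183^k.
Need 0.183^k ≤ 5.0e-14/3.37e-3 = 1.48368e-11.
k ≥ ln(1.48368e-11)/ln(0.183) = -24.9339/-1.69827 = 14.682.
Smallest integer k = 15.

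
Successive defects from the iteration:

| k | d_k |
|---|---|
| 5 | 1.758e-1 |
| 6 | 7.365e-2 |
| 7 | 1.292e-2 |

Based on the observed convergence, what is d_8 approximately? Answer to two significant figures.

4.0e-4

First estimate the order: p ≈ ln(d_7/d_6) / ln(d_6/d_5) = ln(1.292e-2/7.365e-2)/ln(7.365e-2/1.758e-1) = ln(0.175424)/ln(0.418942) ≈ 2.0006.
Then d_8 ≈ d_7·(d_7/d_6)^p = 1.292e-2·(0.175424)^2.0006 = 1.292e-2·0.0307415 ≈ 0.0003972.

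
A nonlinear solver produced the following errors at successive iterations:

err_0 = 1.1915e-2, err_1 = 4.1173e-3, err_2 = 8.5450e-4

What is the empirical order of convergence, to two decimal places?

p ≈ ln(err_2/err_1) / ln(err_1/err_0)
  = ln(8.5450e-4/4.1173e-3) / ln(4.1173e-3/1.1915e-2)
  = ln(0.207539) / ln(0.345556)
  = -1.57244 / -1.06260 ≈ 1.47980

1.48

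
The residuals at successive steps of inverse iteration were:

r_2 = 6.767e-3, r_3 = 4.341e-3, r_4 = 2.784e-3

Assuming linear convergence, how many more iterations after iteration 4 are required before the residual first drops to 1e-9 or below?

Rate ρ ≈ r_4/r_3 = 2.784e-3/4.341e-3 = 0.6413.
After j more steps, r_{4+j} ≈ 2.784e-3·ρ^j; need ρ^j ≤ 1e-9/2.784e-3 = 3.59195e-07.
j ≥ ln(3.59195e-07)/ln(0.6413) = -14.8394/-0.44426 = 33.403.
So 34 more iterations are needed.

34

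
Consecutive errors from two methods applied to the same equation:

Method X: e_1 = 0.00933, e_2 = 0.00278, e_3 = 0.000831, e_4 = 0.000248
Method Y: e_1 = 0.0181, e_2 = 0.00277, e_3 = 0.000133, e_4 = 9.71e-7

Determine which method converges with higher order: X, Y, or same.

Method X: p ≈ ln(0.000248/0.000831)/ln(0.000831/0.00278) ≈ 1.00.
Method Y: p ≈ ln(9.71e-7/0.000133)/ln(0.000133/0.00277) ≈ 1.62.
Method Y has the higher order (≈1.6 vs ≈1.0).

Y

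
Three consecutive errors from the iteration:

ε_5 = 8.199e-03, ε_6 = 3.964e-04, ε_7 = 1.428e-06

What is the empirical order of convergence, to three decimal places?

p ≈ ln(ε_7/ε_6) / ln(ε_6/ε_5)
  = ln(1.428e-06/3.964e-04) / ln(3.964e-04/8.199e-03)
  = ln(0.00360242) / ln(0.0483474)
  = -5.626149 / -3.029343 ≈ 1.857218

1.857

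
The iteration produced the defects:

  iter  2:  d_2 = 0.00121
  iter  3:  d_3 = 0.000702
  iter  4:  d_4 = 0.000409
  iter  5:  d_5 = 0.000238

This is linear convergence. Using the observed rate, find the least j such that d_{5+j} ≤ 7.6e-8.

15

Rate ρ ≈ d_5/d_4 = 0.000238/0.000409 = 0.5819.
After j more steps, d_{5+j} ≈ 0.000238·ρ^j; need ρ^j ≤ 7.6e-8/0.000238 = 0.000319328.
j ≥ ln(0.000319328)/ln(0.5819) = -8.0493/-0.54146 = 14.866.
So 15 more iterations are needed.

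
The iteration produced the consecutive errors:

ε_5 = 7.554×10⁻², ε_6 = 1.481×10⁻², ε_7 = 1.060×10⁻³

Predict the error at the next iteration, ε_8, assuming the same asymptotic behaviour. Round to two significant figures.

First estimate the order: p ≈ ln(ε_7/ε_6) / ln(ε_6/ε_5) = ln(1.060×10⁻³/1.481×10⁻²)/ln(1.481×10⁻²/7.554×10⁻²) = ln(0.0715733)/ln(0.196055) ≈ 1.6184.
Then ε_8 ≈ ε_7·(ε_7/ε_6)^p = 1.060×10⁻³·(0.0715733)^1.6184 = 1.060×10⁻³·0.0140129 ≈ 1.485e-05.

1.5e-5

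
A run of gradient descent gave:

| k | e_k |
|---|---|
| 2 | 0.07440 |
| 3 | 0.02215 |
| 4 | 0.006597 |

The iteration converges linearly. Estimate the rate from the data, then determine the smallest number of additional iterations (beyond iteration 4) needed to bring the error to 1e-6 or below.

8

Rate ρ ≈ e_4/e_3 = 0.006597/0.02215 = 0.2978.
After j more steps, e_{4+j} ≈ 0.006597·ρ^j; need ρ^j ≤ 1e-6/0.006597 = 0.000151584.
j ≥ ln(0.000151584)/ln(0.2978) = -8.7944/-1.21133 = 7.260.
So 8 more iterations are needed.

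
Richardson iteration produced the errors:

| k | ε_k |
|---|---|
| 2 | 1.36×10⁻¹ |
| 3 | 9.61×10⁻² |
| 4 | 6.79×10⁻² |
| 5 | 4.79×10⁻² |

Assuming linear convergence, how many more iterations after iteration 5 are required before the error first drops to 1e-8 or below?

Rate ρ ≈ ε_5/ε_4 = 4.79×10⁻²/6.79×10⁻² = 0.7054.
After j more steps, ε_{5+j} ≈ 4.79×10⁻²·ρ^j; need ρ^j ≤ 1e-8/4.79×10⁻² = 2.08768e-07.
j ≥ ln(2.08768e-07)/ln(0.7054) = -15.3820/-0.34899 = 44.076.
So 45 more iterations are needed.

45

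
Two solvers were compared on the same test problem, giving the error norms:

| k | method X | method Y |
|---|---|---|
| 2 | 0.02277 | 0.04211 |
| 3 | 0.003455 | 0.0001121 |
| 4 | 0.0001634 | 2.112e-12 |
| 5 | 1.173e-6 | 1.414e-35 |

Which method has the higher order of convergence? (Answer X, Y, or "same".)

Method X: p ≈ ln(1.173e-6/0.0001634)/ln(0.0001634/0.003455) ≈ 1.62.
Method Y: p ≈ ln(1.414e-35/2.112e-12)/ln(2.112e-12/0.0001121) ≈ 3.00.
Method Y has the higher order (≈3.0 vs ≈1.6).

Y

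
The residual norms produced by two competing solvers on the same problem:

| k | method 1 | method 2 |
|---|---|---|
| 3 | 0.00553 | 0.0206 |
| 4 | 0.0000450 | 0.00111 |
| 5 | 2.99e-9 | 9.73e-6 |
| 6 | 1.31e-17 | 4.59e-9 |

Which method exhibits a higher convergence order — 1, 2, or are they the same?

1

Method 1: p ≈ ln(1.31e-17/2.99e-9)/ln(2.99e-9/0.0000450) ≈ 2.00.
Method 2: p ≈ ln(4.59e-9/9.73e-6)/ln(9.73e-6/0.00111) ≈ 1.62.
Method 1 has the higher order (≈2.0 vs ≈1.6).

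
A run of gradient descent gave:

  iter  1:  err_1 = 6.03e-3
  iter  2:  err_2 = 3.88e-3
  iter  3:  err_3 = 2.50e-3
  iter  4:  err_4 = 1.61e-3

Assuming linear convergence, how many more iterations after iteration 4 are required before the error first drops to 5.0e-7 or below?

19

Rate ρ ≈ err_4/err_3 = 1.61e-3/2.50e-3 = 0.6440.
After j more steps, err_{4+j} ≈ 1.61e-3·ρ^j; need ρ^j ≤ 5.0e-7/1.61e-3 = 0.000310559.
j ≥ ln(0.000310559)/ln(0.6440) = -8.0771/-0.44006 = 18.355.
So 19 more iterations are needed.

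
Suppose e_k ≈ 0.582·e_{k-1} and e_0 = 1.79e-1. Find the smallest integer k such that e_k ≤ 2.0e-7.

After k steps, e_k ≈ 1.79e-1·0.582^k.
Need 0.582^k ≤ 2.0e-7/1.79e-1 = 1.11732e-06.
k ≥ ln(1.11732e-06)/ln(0.582) = -13.7046/-0.54128 = 25.319.
Smallest integer k = 26.

26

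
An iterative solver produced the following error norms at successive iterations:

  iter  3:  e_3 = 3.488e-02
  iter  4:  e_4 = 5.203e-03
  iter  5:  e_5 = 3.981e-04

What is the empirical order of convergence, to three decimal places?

p ≈ ln(e_5/e_4) / ln(e_4/e_3)
  = ln(3.981e-04/5.203e-03) / ln(5.203e-03/3.488e-02)
  = ln(0.0765135) / ln(0.149169)
  = -2.570288 / -1.902675 ≈ 1.350881

1.351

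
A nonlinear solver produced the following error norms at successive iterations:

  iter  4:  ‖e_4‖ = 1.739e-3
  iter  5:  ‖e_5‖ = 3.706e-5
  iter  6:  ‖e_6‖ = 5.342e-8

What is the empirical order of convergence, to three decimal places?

1.700

p ≈ ln(‖e_6‖/‖e_5‖) / ln(‖e_5‖/‖e_4‖)
  = ln(5.342e-8/3.706e-5) / ln(3.706e-5/1.739e-3)
  = ln(0.00144145) / ln(0.0213111)
  = -6.542106 / -3.848527 ≈ 1.699899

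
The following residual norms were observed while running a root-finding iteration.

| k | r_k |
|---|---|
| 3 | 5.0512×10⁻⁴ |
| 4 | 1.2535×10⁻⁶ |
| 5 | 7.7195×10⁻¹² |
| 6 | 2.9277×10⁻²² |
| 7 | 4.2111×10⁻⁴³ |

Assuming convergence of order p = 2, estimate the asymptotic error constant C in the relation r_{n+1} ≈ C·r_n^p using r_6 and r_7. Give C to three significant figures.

4.91

C ≈ r_7 / r_6^2
  = 4.2111×10⁻⁴³ / (2.9277×10⁻²²)^2
  = 4.2111×10⁻⁴³ / 8.57143e-44 ≈ 4.913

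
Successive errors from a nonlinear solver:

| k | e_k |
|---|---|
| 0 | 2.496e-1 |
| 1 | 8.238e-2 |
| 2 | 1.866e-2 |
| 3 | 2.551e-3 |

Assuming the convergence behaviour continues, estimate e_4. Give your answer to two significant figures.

1.8e-4

First estimate the order: p ≈ ln(e_3/e_2) / ln(e_2/e_1) = ln(2.551e-3/1.866e-2)/ln(1.866e-2/8.238e-2) = ln(0.13671)/ln(0.226511) ≈ 1.3400.
Then e_4 ≈ e_3·(e_3/e_2)^p = 2.551e-3·(0.13671)^1.3400 = 2.551e-3·0.069498 ≈ 0.0001773.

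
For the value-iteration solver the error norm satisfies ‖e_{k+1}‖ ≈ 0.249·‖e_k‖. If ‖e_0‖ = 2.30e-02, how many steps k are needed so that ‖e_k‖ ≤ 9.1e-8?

9

After k steps, ‖e_k‖ ≈ 2.30e-02·0.249^k.
Need 0.249^k ≤ 9.1e-8/2.30e-02 = 3.95652e-06.
k ≥ ln(3.95652e-06)/ln(0.249) = -12.4401/-1.39030 = 8.948.
Smallest integer k = 9.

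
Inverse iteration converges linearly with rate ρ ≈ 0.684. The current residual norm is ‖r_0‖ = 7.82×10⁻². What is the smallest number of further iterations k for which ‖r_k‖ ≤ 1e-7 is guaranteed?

36

After k steps, ‖r_k‖ ≈ 7.82×10⁻²·0.684^k.
Need 0.684^k ≤ 1e-7/7.82×10⁻² = 1.27877e-06.
k ≥ ln(1.27877e-06)/ln(0.684) = -13.5696/-0.37980 = 35.728.
Smallest integer k = 36.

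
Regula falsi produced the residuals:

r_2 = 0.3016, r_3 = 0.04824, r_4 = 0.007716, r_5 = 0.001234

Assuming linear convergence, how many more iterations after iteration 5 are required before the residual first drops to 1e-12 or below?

12

Rate ρ ≈ r_5/r_4 = 0.001234/0.007716 = 0.1599.
After j more steps, r_{5+j} ≈ 0.001234·ρ^j; need ρ^j ≤ 1e-12/0.001234 = 8.10373e-10.
j ≥ ln(8.10373e-10)/ln(0.1599) = -20.9335/-1.83321 = 11.419.
So 12 more iterations are needed.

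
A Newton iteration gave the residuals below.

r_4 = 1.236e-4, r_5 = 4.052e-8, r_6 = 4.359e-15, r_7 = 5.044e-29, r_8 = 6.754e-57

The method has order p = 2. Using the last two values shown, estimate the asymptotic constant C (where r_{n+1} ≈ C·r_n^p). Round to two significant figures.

2.7

C ≈ r_8 / r_7^2
  = 6.754e-57 / (5.044e-29)^2
  = 6.754e-57 / 2.54419e-57 ≈ 2.6547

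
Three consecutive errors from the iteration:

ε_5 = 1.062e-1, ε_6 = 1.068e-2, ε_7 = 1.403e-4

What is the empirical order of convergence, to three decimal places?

p ≈ ln(ε_7/ε_6) / ln(ε_6/ε_5)
  = ln(1.403e-4/1.068e-2) / ln(1.068e-2/1.062e-1)
  = ln(0.0131367) / ln(0.100565)
  = -4.332345 / -2.296951 ≈ 1.886129

1.886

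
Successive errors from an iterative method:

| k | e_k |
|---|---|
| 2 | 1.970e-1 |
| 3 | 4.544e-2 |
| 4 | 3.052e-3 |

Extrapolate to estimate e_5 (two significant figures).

First estimate the order: p ≈ ln(e_4/e_3) / ln(e_3/e_2) = ln(3.052e-3/4.544e-2)/ln(4.544e-2/1.970e-1) = ln(0.0671655)/ln(0.23066) ≈ 1.8411.
Then e_5 ≈ e_4·(e_4/e_3)^p = 3.052e-3·(0.0671655)^1.8411 = 3.052e-3·0.00692881 ≈ 2.115e-05.

2.1e-5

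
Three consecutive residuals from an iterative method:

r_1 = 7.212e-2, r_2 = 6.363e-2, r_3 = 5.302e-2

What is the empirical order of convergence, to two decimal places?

1.46

p ≈ ln(r_3/r_2) / ln(r_2/r_1)
  = ln(5.302e-2/6.363e-2) / ln(6.363e-2/7.212e-2)
  = ln(0.833255) / ln(0.88228)
  = -0.18242 / -0.12525 ≈ 1.45645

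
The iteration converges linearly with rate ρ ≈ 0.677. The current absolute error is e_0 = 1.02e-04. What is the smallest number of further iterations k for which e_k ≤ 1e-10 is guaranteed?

After k steps, e_k ≈ 1.02e-04·0.677^k.
Need 0.677^k ≤ 1e-10/1.02e-04 = 9.80392e-07.
k ≥ ln(9.80392e-07)/ln(0.677) = -13.8353/-0.39008 = 35.468.
Smallest integer k = 36.

36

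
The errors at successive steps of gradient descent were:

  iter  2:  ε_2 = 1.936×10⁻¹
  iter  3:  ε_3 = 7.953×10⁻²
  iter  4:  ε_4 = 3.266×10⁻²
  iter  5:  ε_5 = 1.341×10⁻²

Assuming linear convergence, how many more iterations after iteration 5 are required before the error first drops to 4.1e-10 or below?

20

Rate ρ ≈ ε_5/ε_4 = 1.341×10⁻²/3.266×10⁻² = 0.4106.
After j more steps, ε_{5+j} ≈ 1.341×10⁻²·ρ^j; need ρ^j ≤ 4.1e-10/1.341×10⁻² = 3.05742e-08.
j ≥ ln(3.05742e-08)/ln(0.4106) = -17.3031/-0.89014 = 19.439.
So 20 more iterations are needed.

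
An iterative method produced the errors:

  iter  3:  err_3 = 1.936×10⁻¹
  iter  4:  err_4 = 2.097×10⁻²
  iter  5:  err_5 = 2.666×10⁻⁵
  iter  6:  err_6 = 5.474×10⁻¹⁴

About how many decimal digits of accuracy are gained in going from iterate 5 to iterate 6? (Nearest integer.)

Digits gained ≈ log₁₀(err_5/err_6) = log₁₀(2.666×10⁻⁵/5.474×10⁻¹⁴) = log₁₀(4.8703e+08) ≈ 8.688.

9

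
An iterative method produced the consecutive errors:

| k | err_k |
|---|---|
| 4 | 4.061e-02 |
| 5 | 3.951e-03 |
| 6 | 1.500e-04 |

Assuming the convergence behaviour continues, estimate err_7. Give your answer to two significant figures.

First estimate the order: p ≈ ln(err_6/err_5) / ln(err_5/err_4) = ln(1.500e-04/3.951e-03)/ln(3.951e-03/4.061e-02) = ln(0.0379651)/ln(0.0972913) ≈ 1.4039.
Then err_7 ≈ err_6·(err_6/err_5)^p = 1.500e-04·(0.0379651)^1.4039 = 1.500e-04·0.0101297 ≈ 1.519e-06.

1.5e-6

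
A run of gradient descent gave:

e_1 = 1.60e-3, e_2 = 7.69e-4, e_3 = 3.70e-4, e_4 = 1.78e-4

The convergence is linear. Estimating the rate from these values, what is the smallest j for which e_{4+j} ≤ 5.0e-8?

Rate ρ ≈ e_4/e_3 = 1.78e-4/3.70e-4 = 0.4811.
After j more steps, e_{4+j} ≈ 1.78e-4·ρ^j; need ρ^j ≤ 5.0e-8/1.78e-4 = 0.000280899.
j ≥ ln(0.000280899)/ln(0.4811) = -8.1775/-0.73168 = 11.176.
So 12 more iterations are needed.

12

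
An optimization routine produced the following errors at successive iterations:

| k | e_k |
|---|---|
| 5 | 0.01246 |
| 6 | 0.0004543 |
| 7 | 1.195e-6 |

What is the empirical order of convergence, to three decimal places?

1.794

p ≈ ln(e_7/e_6) / ln(e_6/e_5)
  = ln(1.195e-6/0.0004543) / ln(0.0004543/0.01246)
  = ln(0.00263042) / ln(0.0364607)
  = -5.940612 / -3.311520 ≈ 1.793923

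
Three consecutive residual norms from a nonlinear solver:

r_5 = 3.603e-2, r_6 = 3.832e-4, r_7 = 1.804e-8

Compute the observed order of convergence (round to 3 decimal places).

2.193

p ≈ ln(r_7/r_6) / ln(r_6/r_5)
  = ln(1.804e-8/3.832e-4) / ln(3.832e-4/3.603e-2)
  = ln(4.70772e-05) / ln(0.0106356)
  = -9.963722 / -4.543548 ≈ 2.192939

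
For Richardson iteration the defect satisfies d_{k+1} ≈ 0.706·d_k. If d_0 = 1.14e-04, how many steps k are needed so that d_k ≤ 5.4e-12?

49

After k steps, d_k ≈ 1.14e-04·0.706^k.
Need 0.706^k ≤ 5.4e-12/1.14e-04 = 4.73684e-08.
k ≥ ln(4.73684e-08)/ln(0.706) = -16.8653/-0.34814 = 48.444.
Smallest integer k = 49.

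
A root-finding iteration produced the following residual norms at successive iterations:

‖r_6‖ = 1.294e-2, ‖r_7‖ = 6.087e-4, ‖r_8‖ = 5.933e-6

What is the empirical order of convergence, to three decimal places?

p ≈ ln(‖r_8‖/‖r_7‖) / ln(‖r_7‖/‖r_6‖)
  = ln(5.933e-6/6.087e-4) / ln(6.087e-4/1.294e-2)
  = ln(0.009747) / ln(0.0470402)
  = -4.630796 / -3.056753 ≈ 1.514940

1.515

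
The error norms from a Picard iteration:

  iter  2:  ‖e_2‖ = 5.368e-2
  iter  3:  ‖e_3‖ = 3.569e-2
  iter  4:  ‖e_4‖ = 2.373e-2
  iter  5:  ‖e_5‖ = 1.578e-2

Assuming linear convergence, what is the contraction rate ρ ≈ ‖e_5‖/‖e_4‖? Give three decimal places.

ρ ≈ ‖e_5‖/‖e_4‖ = 1.578e-2/2.373e-2 = 0.66498

0.665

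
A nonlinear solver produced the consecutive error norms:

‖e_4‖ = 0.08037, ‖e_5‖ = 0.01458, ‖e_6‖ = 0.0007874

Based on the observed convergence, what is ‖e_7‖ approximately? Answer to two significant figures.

5.4e-6

First estimate the order: p ≈ ln(‖e_6‖/‖e_5‖) / ln(‖e_5‖/‖e_4‖) = ln(0.0007874/0.01458)/ln(0.01458/0.08037) = ln(0.0540055)/ln(0.181411) ≈ 1.7098.
Then ‖e_7‖ ≈ ‖e_6‖·(‖e_6‖/‖e_5‖)^p = 0.0007874·(0.0540055)^1.7098 = 0.0007874·0.00680334 ≈ 5.357e-06.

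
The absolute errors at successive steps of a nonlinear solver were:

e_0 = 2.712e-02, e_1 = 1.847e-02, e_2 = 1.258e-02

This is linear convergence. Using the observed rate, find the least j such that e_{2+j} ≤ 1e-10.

Rate ρ ≈ e_2/e_1 = 1.258e-02/1.847e-02 = 0.6811.
After j more steps, e_{2+j} ≈ 1.258e-02·ρ^j; need ρ^j ≤ 1e-10/1.258e-02 = 7.94913e-09.
j ≥ ln(7.94913e-09)/ln(0.6811) = -18.6502/-0.38405 = 48.562.
So 49 more iterations are needed.

49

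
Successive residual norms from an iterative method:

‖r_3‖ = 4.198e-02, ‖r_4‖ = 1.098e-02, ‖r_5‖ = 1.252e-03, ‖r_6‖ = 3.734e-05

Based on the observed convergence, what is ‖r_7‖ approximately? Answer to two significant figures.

1.3e-7

First estimate the order: p ≈ ln(‖r_6‖/‖r_5‖) / ln(‖r_5‖/‖r_4‖) = ln(3.734e-05/1.252e-03)/ln(1.252e-03/1.098e-02) = ln(0.0298243)/ln(0.114026) ≈ 1.6176.
Then ‖r_7‖ ≈ ‖r_6‖·(‖r_6‖/‖r_5‖)^p = 3.734e-05·(0.0298243)^1.6176 = 3.734e-05·0.00340773 ≈ 1.272e-07.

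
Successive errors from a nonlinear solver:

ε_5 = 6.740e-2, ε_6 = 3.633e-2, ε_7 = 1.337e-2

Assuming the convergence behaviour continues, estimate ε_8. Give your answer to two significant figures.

2.7e-3

First estimate the order: p ≈ ln(ε_7/ε_6) / ln(ε_6/ε_5) = ln(1.337e-2/3.633e-2)/ln(3.633e-2/6.740e-2) = ln(0.368015)/ln(0.539021) ≈ 1.6175.
Then ε_8 ≈ ε_7·(ε_7/ε_6)^p = 1.337e-2·(0.368015)^1.6175 = 1.337e-2·0.198512 ≈ 0.002654.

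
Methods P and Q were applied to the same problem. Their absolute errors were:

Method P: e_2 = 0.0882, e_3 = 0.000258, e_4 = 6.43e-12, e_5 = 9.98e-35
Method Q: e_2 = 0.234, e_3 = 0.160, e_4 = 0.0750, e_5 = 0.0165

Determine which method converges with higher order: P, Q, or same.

Method P: p ≈ ln(9.98e-35/6.43e-12)/ln(6.43e-12/0.000258) ≈ 3.00.
Method Q: p ≈ ln(0.0165/0.0750)/ln(0.0750/0.160) ≈ 2.00.
Method P has the higher order (≈3.0 vs ≈2.0).

P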